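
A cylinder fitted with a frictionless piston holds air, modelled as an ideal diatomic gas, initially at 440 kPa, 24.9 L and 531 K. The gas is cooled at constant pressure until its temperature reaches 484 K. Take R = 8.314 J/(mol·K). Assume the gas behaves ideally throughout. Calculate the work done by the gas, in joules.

n = P₁V₁/(RT₁) = 440×24.9/(8.314×531) = 2.48 mol.
Isobaric: P stays 440 kPa; V/T = const ⇒ T₂ = 484 K, V₂ = 22.7 L.
W = PΔV = 440×(22.7−24.9) kPa·L = -970 J.

-970 J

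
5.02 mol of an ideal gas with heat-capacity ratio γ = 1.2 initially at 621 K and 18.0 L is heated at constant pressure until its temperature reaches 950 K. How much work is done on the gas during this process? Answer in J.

-13700 J

P₁ = nRT₁/V₁ = 5.02×8.314×621/18.0 = 1440 kPa.
Isobaric: P stays 1440 kPa; V/T = const ⇒ T₂ = 950 K, V₂ = 27.5 L.
W = PΔV = 1440×(27.5−18.0) kPa·L = 13700 J.
Work done on the gas = −W_by = -13700 J.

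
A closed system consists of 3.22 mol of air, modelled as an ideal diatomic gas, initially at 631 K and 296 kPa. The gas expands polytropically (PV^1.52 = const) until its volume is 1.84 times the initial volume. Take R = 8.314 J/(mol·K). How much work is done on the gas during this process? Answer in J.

-8830 J

V₁ = nRT₁/P₁ = 3.22×8.314×631/296 = 57.1 L.
Polytropic n=1.52: T₂ = T₁(V₁/V₂)^(n−1) = 631×(0.543)^0.52 = 460 K; P₂ = P₁(V₁/V₂)^n = 117 kPa.
W = (P₁V₁−P₂V₂)/(n−1) = (296×57.1−117×105)/0.52 = 8830 J.
Work done on the gas = −W_by = -8830 J.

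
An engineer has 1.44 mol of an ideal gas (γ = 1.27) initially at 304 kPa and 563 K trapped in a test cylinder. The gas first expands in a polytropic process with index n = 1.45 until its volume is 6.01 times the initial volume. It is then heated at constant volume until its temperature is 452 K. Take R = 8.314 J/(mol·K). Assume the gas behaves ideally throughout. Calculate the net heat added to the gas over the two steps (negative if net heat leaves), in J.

3370 J

V₁ = nRT₁/P₁ = 1.44×8.314×563/304 = 22.2 L.
Step 1 — Polytropic n=1.45: T₂ = T₁(V₁/V₂)^(n−1) = 563×(0.166)^0.45 = 251 K; P₂ = P₁(V₁/V₂)^n = 22.6 kPa.
W = (P₁V₁−P₂V₂)/(n−1) = (304×22.2−22.6×133)/0.45 = 8300 J.
ΔU = nCvΔT = 1.44×30.8×(251−563) = -13800 J.
Q = ΔU + W = -5530 J.
State after step 1: P = 22.6 kPa, V = 133 L, T = 251 K.
Step 2 — Isochoric: V stays 133 L; P/T = const ⇒ T₂ = 452 K, P₂ = 40.6 kPa.
W = 0 (no volume change).
ΔU = nCvΔT = 1.44×30.8×(452−251) = 8900 J.
Q = ΔU = 8900 J.
Net over both steps: W = 8300 J, Q = 3370 J, ΔU = -4920 J.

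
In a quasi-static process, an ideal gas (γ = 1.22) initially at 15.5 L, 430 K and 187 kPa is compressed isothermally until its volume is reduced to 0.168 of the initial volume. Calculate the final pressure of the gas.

Isothermal: T stays 430 K; PV = const ⇒ V₂ = 2.60 L, P₂ = 1110 kPa.

1110 kPa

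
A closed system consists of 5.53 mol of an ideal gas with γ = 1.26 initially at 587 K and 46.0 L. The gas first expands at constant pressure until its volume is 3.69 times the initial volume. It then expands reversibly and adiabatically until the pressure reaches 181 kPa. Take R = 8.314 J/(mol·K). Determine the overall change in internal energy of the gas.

P₁ = nRT₁/V₁ = 5.53×8.314×587/46.0 = 587 kPa.
Step 1 — Isobaric: P stays 587 kPa; V/T = const ⇒ T₂ = 2170 K, V₂ = 170 L.
W = PΔV = 587×(170−46.0) kPa·L = 72600 J.
ΔU = nCvΔT = 5.53×32.0×(2170−587) = 279000 J.
Q = ΔU + W = nCpΔT = 352000 J.
State after step 1: P = 587 kPa, V = 170 L, T = 2170 K.
Step 2 — Adiabatic: T₂/T₁ = (P₂/P₁)^((γ−1)/γ) ⇒ T₂ = 2170×(0.309)^0.206 = 1700 K; V₂ = 432 L.
ΔU = nCvΔT = 5.53×32.0×(1700−2170) = -82500 J.
Q = 0 for an adiabatic process, so W = −ΔU = 82500 J.
Net over both steps: W = 155000 J, Q = 352000 J, ΔU = 197000 J.

197000 J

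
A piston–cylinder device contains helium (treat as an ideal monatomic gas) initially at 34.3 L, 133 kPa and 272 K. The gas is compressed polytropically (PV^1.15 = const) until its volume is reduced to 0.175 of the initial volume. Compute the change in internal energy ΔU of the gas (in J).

n = P₁V₁/(RT₁) = 133×34.3/(8.314×272) = 2.02 mol.
Polytropic n=1.15: T₂ = T₁(V₁/V₂)^(n−1) = 272×(5.71)^0.15 = 353 K; P₂ = P₁(V₁/V₂)^n = 987 kPa.
For an ideal gas ΔU = nCvΔT with Cv = (3/2)R = 12.5 J/(mol·K).
ΔU = 2.02×12.5×(353−272) = 2040 J.

2040 J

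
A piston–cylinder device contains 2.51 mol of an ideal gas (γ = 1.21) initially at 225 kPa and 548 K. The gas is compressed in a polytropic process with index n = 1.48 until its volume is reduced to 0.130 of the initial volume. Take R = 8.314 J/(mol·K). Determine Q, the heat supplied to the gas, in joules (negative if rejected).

V₁ = nRT₁/P₁ = 2.51×8.314×548/225 = 50.8 L.
Polytropic n=1.48: T₂ = T₁(V₁/V₂)^(n−1) = 548×(7.69)^0.48 = 1460 K; P₂ = P₁(V₁/V₂)^n = 4610 kPa.
W = (P₁V₁−P₂V₂)/(n−1) = (225×50.8−4610×6.61)/0.48 = -39600 J.
ΔU = nCvΔT = 2.51×39.6×(1460−548) = 90500 J.
Q = ΔU + W = 50900 J.

50900 J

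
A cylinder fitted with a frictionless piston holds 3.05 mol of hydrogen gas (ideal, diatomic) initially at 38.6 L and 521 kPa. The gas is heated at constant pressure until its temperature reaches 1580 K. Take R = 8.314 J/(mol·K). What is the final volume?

76.9 L

T₁ = P₁V₁/(nR) = 521×38.6/(3.05×8.314) = 793 K.
Isobaric: P stays 521 kPa; V/T = const ⇒ T₂ = 1580 K, V₂ = 76.9 L.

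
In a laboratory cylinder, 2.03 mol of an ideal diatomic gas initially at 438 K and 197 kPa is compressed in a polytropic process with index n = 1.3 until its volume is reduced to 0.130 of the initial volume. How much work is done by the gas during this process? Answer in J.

-20800 J

V₁ = nRT₁/P₁ = 2.03×8.314×438/197 = 37.5 L.
Polytropic n=1.3: T₂ = T₁(V₁/V₂)^(n−1) = 438×(7.69)^0.30 = 808 K; P₂ = P₁(V₁/V₂)^n = 2790 kPa.
W = (P₁V₁−P₂V₂)/(n−1) = (197×37.5−2790×4.88)/0.30 = -20800 J.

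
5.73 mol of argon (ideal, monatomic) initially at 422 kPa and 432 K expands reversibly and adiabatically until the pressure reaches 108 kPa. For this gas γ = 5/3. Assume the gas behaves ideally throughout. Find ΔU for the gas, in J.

V₁ = nRT₁/P₁ = 5.73×8.314×432/422 = 48.8 L.
Adiabatic: T₂/T₁ = (P₂/P₁)^((γ−1)/γ) ⇒ T₂ = 432×(0.256)^0.400 = 250 K; V₂ = 110 L.
For an ideal gas ΔU = nCvΔT with Cv = (3/2)R = 12.5 J/(mol·K).
ΔU = 5.73×12.5×(250−432) = -13000 J.

-13000 J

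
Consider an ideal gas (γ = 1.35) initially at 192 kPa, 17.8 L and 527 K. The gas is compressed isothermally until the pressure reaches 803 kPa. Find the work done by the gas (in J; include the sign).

n = P₁V₁/(RT₁) = 192×17.8/(8.314×527) = 0.780 mol.
Isothermal: T stays 527 K; PV = const ⇒ V₂ = 4.26 L, P₂ = 803 kPa.
W = nRT ln(V₂/V₁) = 0.780×8.314×527×ln(0.239) = -4890 J.

-4890 J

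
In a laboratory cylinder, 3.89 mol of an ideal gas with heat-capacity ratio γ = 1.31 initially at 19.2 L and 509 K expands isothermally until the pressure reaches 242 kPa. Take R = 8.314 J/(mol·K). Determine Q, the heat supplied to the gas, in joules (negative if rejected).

20800 J

P₁ = nRT₁/V₁ = 3.89×8.314×509/19.2 = 857 kPa.
Isothermal: T stays 509 K; PV = const ⇒ V₂ = 68.0 L, P₂ = 242 kPa.
ΔU = 0 (ideal gas, T constant).
W = nRT ln(V₂/V₁) = 3.89×8.314×509×ln(3.54) = 20800 J.
Q = ΔU + W = 20800 J.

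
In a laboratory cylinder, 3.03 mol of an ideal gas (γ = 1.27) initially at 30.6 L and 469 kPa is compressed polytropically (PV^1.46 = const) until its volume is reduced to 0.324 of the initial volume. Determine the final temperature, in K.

957 K

T₁ = P₁V₁/(nR) = 469×30.6/(3.03×8.314) = 570 K.
Polytropic n=1.46: T₂ = T₁(V₁/V₂)^(n−1) = 570×(3.09)^0.46 = 957 K; P₂ = P₁(V₁/V₂)^n = 2430 kPa.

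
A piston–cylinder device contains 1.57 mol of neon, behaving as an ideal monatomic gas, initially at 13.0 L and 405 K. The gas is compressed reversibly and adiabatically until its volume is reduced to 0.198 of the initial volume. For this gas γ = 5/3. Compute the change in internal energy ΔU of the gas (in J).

P₁ = nRT₁/V₁ = 1.57×8.314×405/13.0 = 407 kPa.
Adiabatic: TV^(γ−1) = const ⇒ T₂ = 405×(5.05)^0.667 = 1190 K; PV^γ = const ⇒ P₂ = 6050 kPa.
For an ideal gas ΔU = nCvΔT with Cv = (3/2)R = 12.5 J/(mol·K).
ΔU = 1.57×12.5×(1190−405) = 15400 J.

15400 J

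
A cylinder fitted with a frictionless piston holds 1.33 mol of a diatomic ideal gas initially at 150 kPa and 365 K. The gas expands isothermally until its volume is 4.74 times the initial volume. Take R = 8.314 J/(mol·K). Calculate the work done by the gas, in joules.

6280 J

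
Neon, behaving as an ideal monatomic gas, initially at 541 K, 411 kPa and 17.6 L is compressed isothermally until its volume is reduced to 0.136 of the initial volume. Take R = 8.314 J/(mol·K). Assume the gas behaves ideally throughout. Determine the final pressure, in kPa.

3020 kPa

Isothermal: T stays 541 K; PV = const ⇒ V₂ = 2.39 L, P₂ = 3020 kPa.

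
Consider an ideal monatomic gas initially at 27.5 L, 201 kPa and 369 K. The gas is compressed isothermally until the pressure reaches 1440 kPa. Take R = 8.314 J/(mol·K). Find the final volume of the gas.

Isothermal: T stays 369 K; PV = const ⇒ V₂ = 3.84 L, P₂ = 1440 kPa.

3.84 L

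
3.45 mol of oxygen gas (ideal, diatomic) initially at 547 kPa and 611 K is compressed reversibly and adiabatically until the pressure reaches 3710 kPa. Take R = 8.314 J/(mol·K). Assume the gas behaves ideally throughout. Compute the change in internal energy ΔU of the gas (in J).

31900 J

V₁ = nRT₁/P₁ = 3.45×8.314×611/547 = 32.0 L.
Adiabatic: T₂/T₁ = (P₂/P₁)^((γ−1)/γ) ⇒ T₂ = 611×(6.78)^0.286 = 1060 K; V₂ = 8.16 L.
For an ideal gas ΔU = nCvΔT with Cv = (5/2)R = 20.8 J/(mol·K).
ΔU = 3.45×20.8×(1060−611) = 31900 J.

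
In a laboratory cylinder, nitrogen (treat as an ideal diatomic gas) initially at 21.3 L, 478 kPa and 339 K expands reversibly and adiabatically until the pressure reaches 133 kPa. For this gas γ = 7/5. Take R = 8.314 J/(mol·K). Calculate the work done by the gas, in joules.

7790 J

n = P₁V₁/(RT₁) = 478×21.3/(8.314×339) = 3.61 mol.
Adiabatic: T₂/T₁ = (P₂/P₁)^((γ−1)/γ) ⇒ T₂ = 339×(0.278)^0.286 = 235 K; V₂ = 53.1 L.
ΔU = nCvΔT = 3.61×20.8×(235−339) = -7790 J.
Q = 0 for an adiabatic process, so W = −ΔU = 7790 J.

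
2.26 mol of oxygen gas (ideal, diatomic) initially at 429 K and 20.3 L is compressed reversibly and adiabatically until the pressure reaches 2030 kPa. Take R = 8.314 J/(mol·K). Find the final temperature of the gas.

684 K

P₁ = nRT₁/V₁ = 2.26×8.314×429/20.3 = 397 kPa.
Adiabatic: T₂/T₁ = (P₂/P₁)^((γ−1)/γ) ⇒ T₂ = 429×(5.11)^0.286 = 684 K; V₂ = 6.33 L.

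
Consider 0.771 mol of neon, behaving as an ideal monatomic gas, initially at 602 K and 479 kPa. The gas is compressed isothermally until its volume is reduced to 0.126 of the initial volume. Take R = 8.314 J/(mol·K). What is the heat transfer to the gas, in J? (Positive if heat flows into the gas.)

-7990 J

V₁ = nRT₁/P₁ = 0.771×8.314×602/479 = 8.06 L.
Isothermal: T stays 602 K; PV = const ⇒ V₂ = 1.02 L, P₂ = 3800 kPa.
ΔU = 0 (ideal gas, T constant).
W = nRT ln(V₂/V₁) = 0.771×8.314×602×ln(0.126) = -7990 J.
Q = ΔU + W = -7990 J.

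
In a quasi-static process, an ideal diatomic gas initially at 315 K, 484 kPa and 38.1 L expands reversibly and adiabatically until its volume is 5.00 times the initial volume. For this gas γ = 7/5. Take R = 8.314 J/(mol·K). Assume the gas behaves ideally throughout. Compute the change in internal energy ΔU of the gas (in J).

-21900 J

n = P₁V₁/(RT₁) = 484×38.1/(8.314×315) = 7.04 mol.
Adiabatic: TV^(γ−1) = const ⇒ T₂ = 315×(0.200)^0.400 = 165 K; PV^γ = const ⇒ P₂ = 50.8 kPa.
For an ideal gas ΔU = nCvΔT with Cv = (5/2)R = 20.8 J/(mol·K).
ΔU = 7.04×20.8×(165−315) = -21900 J.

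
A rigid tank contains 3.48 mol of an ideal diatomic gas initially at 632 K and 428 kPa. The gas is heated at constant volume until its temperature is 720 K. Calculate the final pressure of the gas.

488 kPa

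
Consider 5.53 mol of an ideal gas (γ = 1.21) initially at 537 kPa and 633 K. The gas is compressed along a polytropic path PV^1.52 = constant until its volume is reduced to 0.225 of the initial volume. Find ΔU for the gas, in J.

V₁ = nRT₁/P₁ = 5.53×8.314×633/537 = 54.2 L.
Polytropic n=1.52: T₂ = T₁(V₁/V₂)^(n−1) = 633×(4.44)^0.52 = 1370 K; P₂ = P₁(V₁/V₂)^n = 5180 kPa.
For an ideal gas ΔU = nCvΔT with Cv = R/(γ−1) = 39.6 J/(mol·K).
ΔU = 5.53×39.6×(1370−633) = 162000 J.

162000 J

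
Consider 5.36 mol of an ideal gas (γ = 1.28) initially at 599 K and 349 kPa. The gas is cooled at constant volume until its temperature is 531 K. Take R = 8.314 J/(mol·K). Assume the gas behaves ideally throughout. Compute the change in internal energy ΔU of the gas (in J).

V₁ = nRT₁/P₁ = 5.36×8.314×599/349 = 76.5 L.
Isochoric: V stays 76.5 L; P/T = const ⇒ T₂ = 531 K, P₂ = 309 kPa.
For an ideal gas ΔU = nCvΔT with Cv = R/(γ−1) = 29.7 J/(mol·K).
ΔU = 5.36×29.7×(531−599) = -10800 J.

-10800 J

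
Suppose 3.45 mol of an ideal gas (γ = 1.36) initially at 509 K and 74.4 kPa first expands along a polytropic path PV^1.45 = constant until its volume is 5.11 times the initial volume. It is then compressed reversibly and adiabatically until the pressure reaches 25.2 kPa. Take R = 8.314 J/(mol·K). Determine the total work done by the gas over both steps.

9000 J

V₁ = nRT₁/P₁ = 3.45×8.314×509/74.4 = 196 L.
Step 1 — Polytropic n=1.45: T₂ = T₁(V₁/V₂)^(n−1) = 509×(0.196)^0.45 = 244 K; P₂ = P₁(V₁/V₂)^n = 6.99 kPa.
W = (P₁V₁−P₂V₂)/(n−1) = (74.4×196−6.99×1000)/0.45 = 16900 J.
ΔU = nCvΔT = 3.45×23.1×(244−509) = -21100 J.
Q = ΔU + W = -4220 J.
State after step 1: P = 6.99 kPa, V = 1000 L, T = 244 K.
Step 2 — Adiabatic: T₂/T₁ = (P₂/P₁)^((γ−1)/γ) ⇒ T₂ = 244×(3.61)^0.265 = 343 K; V₂ = 390 L.
ΔU = nCvΔT = 3.45×23.1×(343−244) = 7870 J.
Q = 0 for an adiabatic process, so W = −ΔU = -7870 J.
Net over both steps: W = 9000 J, Q = -4220 J, ΔU = -13200 J.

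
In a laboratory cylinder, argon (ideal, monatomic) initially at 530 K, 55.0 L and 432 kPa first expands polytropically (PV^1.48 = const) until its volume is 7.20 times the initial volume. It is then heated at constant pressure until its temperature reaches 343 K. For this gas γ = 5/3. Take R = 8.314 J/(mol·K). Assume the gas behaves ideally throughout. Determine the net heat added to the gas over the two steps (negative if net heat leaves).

23900 J

n = P₁V₁/(RT₁) = 432×55.0/(8.314×530) = 5.39 mol.
Step 1 — Polytropic n=1.48: T₂ = T₁(V₁/V₂)^(n−1) = 530×(0.139)^0.48 = 205 K; P₂ = P₁(V₁/V₂)^n = 23.3 kPa.
W = (P₁V₁−P₂V₂)/(n−1) = (432×55.0−23.3×396)/0.48 = 30300 J.
ΔU = nCvΔT = 5.39×12.5×(205−530) = -21800 J.
Q = ΔU + W = 8490 J.
State after step 1: P = 23.3 kPa, V = 396 L, T = 205 K.
Step 2 — Isobaric: P stays 23.3 kPa; V/T = const ⇒ T₂ = 343 K, V₂ = 661 L.
W = PΔV = 23.3×(661−396) kPa·L = 6170 J.
ΔU = nCvΔT = 5.39×12.5×(343−205) = 9250 J.
Q = ΔU + W = nCpΔT = 15400 J.
Net over both steps: W = 36500 J, Q = 23900 J, ΔU = -12600 J.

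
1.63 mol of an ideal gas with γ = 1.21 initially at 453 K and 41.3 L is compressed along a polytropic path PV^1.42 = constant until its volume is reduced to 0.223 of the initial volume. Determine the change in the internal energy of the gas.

25700 J

P₁ = nRT₁/V₁ = 1.63×8.314×453/41.3 = 149 kPa.
Polytropic n=1.42: T₂ = T₁(V₁/V₂)^(n−1) = 453×(4.48)^0.42 = 851 K; P₂ = P₁(V₁/V₂)^n = 1250 kPa.
For an ideal gas ΔU = nCvΔT with Cv = R/(γ−1) = 39.6 J/(mol·K).
ΔU = 1.63×39.6×(851−453) = 25700 J.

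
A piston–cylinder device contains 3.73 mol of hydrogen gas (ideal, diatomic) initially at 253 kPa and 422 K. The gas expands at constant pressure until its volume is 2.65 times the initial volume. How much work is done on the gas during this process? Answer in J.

V₁ = nRT₁/P₁ = 3.73×8.314×422/253 = 51.7 L.
Isobaric: P stays 253 kPa; V/T = const ⇒ T₂ = 1120 K, V₂ = 137 L.
W = PΔV = 253×(137−51.7) kPa·L = 21600 J.
Work done on the gas = −W_by = -21600 J.

-21600 J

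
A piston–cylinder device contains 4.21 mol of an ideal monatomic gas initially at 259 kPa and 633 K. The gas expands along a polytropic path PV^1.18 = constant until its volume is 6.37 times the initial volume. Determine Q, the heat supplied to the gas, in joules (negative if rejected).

25500 J

V₁ = nRT₁/P₁ = 4.21×8.314×633/259 = 85.5 L.
Polytropic n=1.18: T₂ = T₁(V₁/V₂)^(n−1) = 633×(0.157)^0.18 = 454 K; P₂ = P₁(V₁/V₂)^n = 29.1 kPa.
W = (P₁V₁−P₂V₂)/(n−1) = (259×85.5−29.1×545)/0.18 = 34900 J.
ΔU = nCvΔT = 4.21×12.5×(454−633) = -9420 J.
Q = ΔU + W = 25500 J.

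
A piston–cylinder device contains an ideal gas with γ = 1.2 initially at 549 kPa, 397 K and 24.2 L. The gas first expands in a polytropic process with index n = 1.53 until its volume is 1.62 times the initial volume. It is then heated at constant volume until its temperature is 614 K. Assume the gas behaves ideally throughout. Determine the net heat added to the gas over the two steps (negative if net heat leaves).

n = P₁V₁/(RT₁) = 549×24.2/(8.314×397) = 4.03 mol.
Step 1 — Polytropic n=1.53: T₂ = T₁(V₁/V₂)^(n−1) = 397×(0.617)^0.53 = 307 K; P₂ = P₁(V₁/V₂)^n = 262 kPa.
W = (P₁V₁−P₂V₂)/(n−1) = (549×24.2−262×39.2)/0.53 = 5660 J.
ΔU = nCvΔT = 4.03×41.6×(307−397) = -15000 J.
Q = ΔU + W = -9330 J.
State after step 1: P = 262 kPa, V = 39.2 L, T = 307 K.
Step 2 — Isochoric: V stays 39.2 L; P/T = const ⇒ T₂ = 614 K, P₂ = 524 kPa.
W = 0 (no volume change).
ΔU = nCvΔT = 4.03×41.6×(614−307) = 51300 J.
Q = ΔU = 51300 J.
Net over both steps: W = 5660 J, Q = 42000 J, ΔU = 36300 J.

42000 J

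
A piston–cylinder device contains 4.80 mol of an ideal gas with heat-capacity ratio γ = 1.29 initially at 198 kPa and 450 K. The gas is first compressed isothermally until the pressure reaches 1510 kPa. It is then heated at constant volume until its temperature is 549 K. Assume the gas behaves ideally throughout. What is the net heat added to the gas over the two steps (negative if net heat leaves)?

-22900 J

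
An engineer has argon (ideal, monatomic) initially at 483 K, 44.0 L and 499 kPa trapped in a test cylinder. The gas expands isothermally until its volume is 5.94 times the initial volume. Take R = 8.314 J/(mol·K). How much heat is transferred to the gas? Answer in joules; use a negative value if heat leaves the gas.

39100 J

n = P₁V₁/(RT₁) = 499×44.0/(8.314×483) = 5.47 mol.
Isothermal: T stays 483 K; PV = const ⇒ V₂ = 261 L, P₂ = 84.0 kPa.
ΔU = 0 (ideal gas, T constant).
W = nRT ln(V₂/V₁) = 5.47×8.314×483×ln(5.94) = 39100 J.
Q = ΔU + W = 39100 J.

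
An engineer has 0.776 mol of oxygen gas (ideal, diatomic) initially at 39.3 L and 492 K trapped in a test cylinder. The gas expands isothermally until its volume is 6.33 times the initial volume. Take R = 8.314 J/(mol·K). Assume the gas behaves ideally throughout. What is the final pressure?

P₁ = nRT₁/V₁ = 0.776×8.314×492/39.3 = 80.8 kPa.
Isothermal: T stays 492 K; PV = const ⇒ V₂ = 249 L, P₂ = 12.8 kPa.

12.8 kPa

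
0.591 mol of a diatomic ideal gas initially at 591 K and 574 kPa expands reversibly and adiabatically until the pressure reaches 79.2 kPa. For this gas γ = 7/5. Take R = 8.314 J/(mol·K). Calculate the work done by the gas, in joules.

V₁ = nRT₁/P₁ = 0.591×8.314×591/574 = 5.06 L.
Adiabatic: T₂/T₁ = (P₂/P₁)^((γ−1)/γ) ⇒ T₂ = 591×(0.138)^0.286 = 336 K; V₂ = 20.8 L.
ΔU = nCvΔT = 0.591×20.8×(336−591) = -3140 J.
Q = 0 for an adiabatic process, so W = −ΔU = 3140 J.

3140 J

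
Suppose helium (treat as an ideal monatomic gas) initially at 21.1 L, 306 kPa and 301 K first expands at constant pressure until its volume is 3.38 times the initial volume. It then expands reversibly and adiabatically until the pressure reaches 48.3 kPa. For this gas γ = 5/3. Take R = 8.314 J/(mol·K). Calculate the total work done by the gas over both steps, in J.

n = P₁V₁/(RT₁) = 306×21.1/(8.314×301) = 2.58 mol.
Step 1 — Isobaric: P stays 306 kPa; V/T = const ⇒ T₂ = 1020 K, V₂ = 71.3 L.
W = PΔV = 306×(71.3−21.1) kPa·L = 15400 J.
ΔU = nCvΔT = 2.58×12.5×(1020−301) = 23100 J.
Q = ΔU + W = nCpΔT = 38400 J.
State after step 1: P = 306 kPa, V = 71.3 L, T = 1020 K.
Step 2 — Adiabatic: T₂/T₁ = (P₂/P₁)^((γ−1)/γ) ⇒ T₂ = 1020×(0.158)^0.400 = 486 K; V₂ = 216 L.
ΔU = nCvΔT = 2.58×12.5×(486−1020) = -17100 J.
Q = 0 for an adiabatic process, so W = −ΔU = 17100 J.
Net over both steps: W = 32500 J, Q = 38400 J, ΔU = 5960 J.

32500 J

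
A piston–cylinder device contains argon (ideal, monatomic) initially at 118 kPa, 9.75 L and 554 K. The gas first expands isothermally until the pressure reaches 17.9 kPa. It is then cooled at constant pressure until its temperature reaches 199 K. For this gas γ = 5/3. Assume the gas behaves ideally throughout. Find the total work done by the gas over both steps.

1430 J

n = P₁V₁/(RT₁) = 118×9.75/(8.314×554) = 0.250 mol.
Step 1 — Isothermal: T stays 554 K; PV = const ⇒ V₂ = 64.3 L, P₂ = 17.9 kPa.
ΔU = 0 (ideal gas, T constant).
W = nRT ln(V₂/V₁) = 0.250×8.314×554×ln(6.59) = 2170 J.
Q = ΔU + W = 2170 J.
State after step 1: P = 17.9 kPa, V = 64.3 L, T = 554 K.
Step 2 — Isobaric: P stays 17.9 kPa; V/T = const ⇒ T₂ = 199 K, V₂ = 23.1 L.
W = PΔV = 17.9×(23.1−64.3) kPa·L = -737 J.
ΔU = nCvΔT = 0.250×12.5×(199−554) = -1110 J.
Q = ΔU + W = nCpΔT = -1840 J.
Net over both steps: W = 1430 J, Q = 327 J, ΔU = -1110 J.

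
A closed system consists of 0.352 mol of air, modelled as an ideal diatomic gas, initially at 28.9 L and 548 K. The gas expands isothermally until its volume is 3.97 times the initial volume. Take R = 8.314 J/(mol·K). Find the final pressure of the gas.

14.0 kPa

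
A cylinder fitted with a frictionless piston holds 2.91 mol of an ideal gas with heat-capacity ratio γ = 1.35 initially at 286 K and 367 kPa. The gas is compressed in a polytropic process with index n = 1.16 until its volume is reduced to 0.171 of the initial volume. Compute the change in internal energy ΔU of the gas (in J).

6460 J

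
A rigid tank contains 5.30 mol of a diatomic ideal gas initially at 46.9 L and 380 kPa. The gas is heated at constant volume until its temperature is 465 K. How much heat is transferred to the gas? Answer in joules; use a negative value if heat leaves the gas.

6670 J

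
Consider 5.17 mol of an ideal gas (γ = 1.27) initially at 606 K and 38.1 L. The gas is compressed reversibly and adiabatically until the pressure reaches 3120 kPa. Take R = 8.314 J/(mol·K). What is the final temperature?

P₁ = nRT₁/V₁ = 5.17×8.314×606/38.1 = 684 kPa.
Adiabatic: T₂/T₁ = (P₂/P₁)^((γ−1)/γ) ⇒ T₂ = 606×(4.56)^0.213 = 837 K; V₂ = 11.5 L.

837 K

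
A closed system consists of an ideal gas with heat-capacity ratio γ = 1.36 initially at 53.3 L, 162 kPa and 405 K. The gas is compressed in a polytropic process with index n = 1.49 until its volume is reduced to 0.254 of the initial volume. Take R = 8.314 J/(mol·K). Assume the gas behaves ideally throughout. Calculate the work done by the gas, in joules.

-16900 J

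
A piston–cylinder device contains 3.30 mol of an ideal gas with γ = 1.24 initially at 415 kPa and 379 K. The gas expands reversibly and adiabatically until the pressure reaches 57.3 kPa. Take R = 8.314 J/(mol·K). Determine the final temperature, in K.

258 K

V₁ = nRT₁/P₁ = 3.30×8.314×379/415 = 25.1 L.
Adiabatic: T₂/T₁ = (P₂/P₁)^((γ−1)/γ) ⇒ T₂ = 379×(0.138)^0.194 = 258 K; V₂ = 124 L.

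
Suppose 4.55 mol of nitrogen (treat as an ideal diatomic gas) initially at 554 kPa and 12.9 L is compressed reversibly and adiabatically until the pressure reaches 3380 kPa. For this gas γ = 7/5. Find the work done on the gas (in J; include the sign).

T₁ = P₁V₁/(nR) = 554×12.9/(4.55×8.314) = 189 K.
Adiabatic: T₂/T₁ = (P₂/P₁)^((γ−1)/γ) ⇒ T₂ = 189×(6.10)^0.286 = 317 K; V₂ = 3.54 L.
ΔU = nCvΔT = 4.55×20.8×(317−189) = 12100 J.
Q = 0 for an adiabatic process, so W = −ΔU = -12100 J.
Work done on the gas = −W_by = 12100 J.

12100 J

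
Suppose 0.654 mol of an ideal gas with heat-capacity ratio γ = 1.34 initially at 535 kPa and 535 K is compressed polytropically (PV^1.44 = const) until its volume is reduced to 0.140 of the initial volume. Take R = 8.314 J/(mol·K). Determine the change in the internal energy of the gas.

V₁ = nRT₁/P₁ = 0.654×8.314×535/535 = 5.44 L.
Polytropic n=1.44: T₂ = T₁(V₁/V₂)^(n−1) = 535×(7.14)^0.44 = 1270 K; P₂ = P₁(V₁/V₂)^n = 9080 kPa.
For an ideal gas ΔU = nCvΔT with Cv = R/(γ−1) = 24.5 J/(mol·K).
ΔU = 0.654×24.5×(1270−535) = 11800 J.

11800 J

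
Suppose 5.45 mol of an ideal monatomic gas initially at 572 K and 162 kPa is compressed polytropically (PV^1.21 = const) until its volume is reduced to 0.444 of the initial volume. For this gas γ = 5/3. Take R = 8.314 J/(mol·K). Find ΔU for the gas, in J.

V₁ = nRT₁/P₁ = 5.45×8.314×572/162 = 160 L.
Polytropic n=1.21: T₂ = T₁(V₁/V₂)^(n−1) = 572×(2.25)^0.21 = 678 K; P₂ = P₁(V₁/V₂)^n = 433 kPa.
For an ideal gas ΔU = nCvΔT with Cv = (3/2)R = 12.5 J/(mol·K).
ΔU = 5.45×12.5×(678−572) = 7230 J.

7230 J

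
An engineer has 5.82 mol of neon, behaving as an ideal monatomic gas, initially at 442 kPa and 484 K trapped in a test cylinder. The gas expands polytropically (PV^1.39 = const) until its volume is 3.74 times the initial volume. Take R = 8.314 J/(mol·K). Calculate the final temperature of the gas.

289 K

V₁ = nRT₁/P₁ = 5.82×8.314×484/442 = 53.0 L.
Polytropic n=1.39: T₂ = T₁(V₁/V₂)^(n−1) = 484×(0.267)^0.39 = 289 K; P₂ = P₁(V₁/V₂)^n = 70.7 kPa.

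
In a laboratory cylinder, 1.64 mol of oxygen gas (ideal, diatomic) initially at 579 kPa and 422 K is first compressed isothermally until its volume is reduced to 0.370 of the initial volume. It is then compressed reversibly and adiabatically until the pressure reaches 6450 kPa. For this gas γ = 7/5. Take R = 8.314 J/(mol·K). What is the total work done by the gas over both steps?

V₁ = nRT₁/P₁ = 1.64×8.314×422/579 = 9.94 L.
Step 1 — Isothermal: T stays 422 K; PV = const ⇒ V₂ = 3.68 L, P₂ = 1560 kPa.
ΔU = 0 (ideal gas, T constant).
W = nRT ln(V₂/V₁) = 1.64×8.314×422×ln(0.370) = -5720 J.
Q = ΔU + W = -5720 J.
State after step 1: P = 1560 kPa, V = 3.68 L, T = 422 K.
Step 2 — Adiabatic: T₂/T₁ = (P₂/P₁)^((γ−1)/γ) ⇒ T₂ = 422×(4.12)^0.286 = 632 K; V₂ = 1.34 L.
ΔU = nCvΔT = 1.64×20.8×(632−422) = 7170 J.
Q = 0 for an adiabatic process, so W = −ΔU = -7170 J.
Net over both steps: W = -12900 J, Q = -5720 J, ΔU = 7170 J.

-12900 J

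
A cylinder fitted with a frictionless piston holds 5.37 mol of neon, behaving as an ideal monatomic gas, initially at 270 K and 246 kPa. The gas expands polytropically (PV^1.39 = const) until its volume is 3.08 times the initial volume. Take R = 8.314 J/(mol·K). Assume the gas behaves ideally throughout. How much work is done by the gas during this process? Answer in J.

11000 J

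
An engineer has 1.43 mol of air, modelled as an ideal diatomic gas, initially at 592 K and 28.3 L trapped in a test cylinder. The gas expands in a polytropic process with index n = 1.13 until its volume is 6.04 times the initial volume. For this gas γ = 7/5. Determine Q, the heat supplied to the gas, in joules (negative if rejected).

P₁ = nRT₁/V₁ = 1.43×8.314×592/28.3 = 249 kPa.
Polytropic n=1.13: T₂ = T₁(V₁/V₂)^(n−1) = 592×(0.166)^0.13 = 469 K; P₂ = P₁(V₁/V₂)^n = 32.6 kPa.
W = (P₁V₁−P₂V₂)/(n−1) = (249×28.3−32.6×171)/0.13 = 11300 J.
ΔU = nCvΔT = 1.43×20.8×(469−592) = -3670 J.
Q = ΔU + W = 7620 J.

7620 J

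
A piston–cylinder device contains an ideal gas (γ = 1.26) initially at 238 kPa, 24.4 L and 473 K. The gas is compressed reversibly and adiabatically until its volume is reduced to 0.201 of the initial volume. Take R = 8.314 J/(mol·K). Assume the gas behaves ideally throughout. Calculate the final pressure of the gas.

1800 kPa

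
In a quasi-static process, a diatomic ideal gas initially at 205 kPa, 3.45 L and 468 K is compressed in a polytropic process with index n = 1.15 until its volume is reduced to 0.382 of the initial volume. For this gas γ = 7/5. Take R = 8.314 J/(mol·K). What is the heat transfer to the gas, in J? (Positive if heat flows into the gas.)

-458 J

n = P₁V₁/(RT₁) = 205×3.45/(8.314×468) = 0.182 mol.
Polytropic n=1.15: T₂ = T₁(V₁/V₂)^(n−1) = 468×(2.62)^0.15 = 541 K; P₂ = P₁(V₁/V₂)^n = 620 kPa.
W = (P₁V₁−P₂V₂)/(n−1) = (205×3.45−620×1.32)/0.15 = -732 J.
ΔU = nCvΔT = 0.182×20.8×(541−468) = 275 J.
Q = ΔU + W = -458 J.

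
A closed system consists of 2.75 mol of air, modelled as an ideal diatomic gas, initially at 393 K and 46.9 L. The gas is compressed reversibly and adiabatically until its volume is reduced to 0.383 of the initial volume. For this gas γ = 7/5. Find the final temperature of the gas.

P₁ = nRT₁/V₁ = 2.75×8.314×393/46.9 = 192 kPa.
Adiabatic: TV^(γ−1) = const ⇒ T₂ = 393×(2.61)^0.400 = 577 K; PV^γ = const ⇒ P₂ = 734 kPa.

577 K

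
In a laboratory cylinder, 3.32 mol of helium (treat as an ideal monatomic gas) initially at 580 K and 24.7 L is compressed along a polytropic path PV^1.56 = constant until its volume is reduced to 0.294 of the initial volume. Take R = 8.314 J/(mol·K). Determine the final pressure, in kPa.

P₁ = nRT₁/V₁ = 3.32×8.314×580/24.7 = 648 kPa.
Polytropic n=1.56: T₂ = T₁(V₁/V₂)^(n−1) = 580×(3.40)^0.56 = 1150 K; P₂ = P₁(V₁/V₂)^n = 4380 kPa.

4380 kPa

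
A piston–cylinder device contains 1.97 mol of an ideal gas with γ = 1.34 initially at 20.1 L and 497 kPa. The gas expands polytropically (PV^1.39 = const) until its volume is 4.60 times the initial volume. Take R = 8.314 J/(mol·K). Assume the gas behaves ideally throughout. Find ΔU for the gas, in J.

-13200 J

T₁ = P₁V₁/(nR) = 497×20.1/(1.97×8.314) = 610 K.
Polytropic n=1.39: T₂ = T₁(V₁/V₂)^(n−1) = 610×(0.217)^0.39 = 336 K; P₂ = P₁(V₁/V₂)^n = 59.6 kPa.
For an ideal gas ΔU = nCvΔT with Cv = R/(γ−1) = 24.5 J/(mol·K).
ΔU = 1.97×24.5×(336−610) = -13200 J.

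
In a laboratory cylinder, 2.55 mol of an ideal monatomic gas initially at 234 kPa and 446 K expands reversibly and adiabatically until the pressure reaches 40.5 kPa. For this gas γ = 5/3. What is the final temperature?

V₁ = nRT₁/P₁ = 2.55×8.314×446/234 = 40.4 L.
Adiabatic: T₂/T₁ = (P₂/P₁)^((γ−1)/γ) ⇒ T₂ = 446×(0.173)^0.400 = 221 K; V₂ = 116 L.

221 K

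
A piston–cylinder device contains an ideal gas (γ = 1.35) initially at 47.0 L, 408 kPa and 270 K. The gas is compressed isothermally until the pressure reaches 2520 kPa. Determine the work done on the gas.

n = P₁V₁/(RT₁) = 408×47.0/(8.314×270) = 8.54 mol.
Isothermal: T stays 270 K; PV = const ⇒ V₂ = 7.61 L, P₂ = 2520 kPa.
W = nRT ln(V₂/V₁) = 8.54×8.314×270×ln(0.162) = -34900 J.
Work done on the gas = −W_by = 34900 J.

34900 J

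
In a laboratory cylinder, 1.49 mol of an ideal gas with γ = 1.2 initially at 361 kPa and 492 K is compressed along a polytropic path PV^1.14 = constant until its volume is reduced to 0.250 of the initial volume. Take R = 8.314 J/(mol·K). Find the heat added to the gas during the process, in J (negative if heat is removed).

-2800 J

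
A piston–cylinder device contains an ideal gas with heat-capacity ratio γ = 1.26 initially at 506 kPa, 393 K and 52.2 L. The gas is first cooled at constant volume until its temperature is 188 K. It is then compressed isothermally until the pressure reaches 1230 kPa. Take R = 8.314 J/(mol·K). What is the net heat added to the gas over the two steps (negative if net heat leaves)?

n = P₁V₁/(RT₁) = 506×52.2/(8.314×393) = 8.08 mol.
Step 1 — Isochoric: V stays 52.2 L; P/T = const ⇒ T₂ = 188 K, P₂ = 242 kPa.
W = 0 (no volume change).
ΔU = nCvΔT = 8.08×32.0×(188−393) = -53000 J.
Q = ΔU = -53000 J.
State after step 1: P = 242 kPa, V = 52.2 L, T = 188 K.
Step 2 — Isothermal: T stays 188 K; PV = const ⇒ V₂ = 10.3 L, P₂ = 1230 kPa.
ΔU = 0 (ideal gas, T constant).
W = nRT ln(V₂/V₁) = 8.08×8.314×188×ln(0.197) = -20500 J.
Q = ΔU + W = -20500 J.
Net over both steps: W = -20500 J, Q = -73500 J, ΔU = -53000 J.

-73500 J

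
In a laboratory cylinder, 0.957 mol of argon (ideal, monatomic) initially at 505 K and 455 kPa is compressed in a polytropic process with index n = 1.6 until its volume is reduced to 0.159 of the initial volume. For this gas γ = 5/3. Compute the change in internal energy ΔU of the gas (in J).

V₁ = nRT₁/P₁ = 0.957×8.314×505/455 = 8.83 L.
Polytropic n=1.6: T₂ = T₁(V₁/V₂)^(n−1) = 505×(6.29)^0.60 = 1520 K; P₂ = P₁(V₁/V₂)^n = 8630 kPa.
For an ideal gas ΔU = nCvΔT with Cv = (3/2)R = 12.5 J/(mol·K).
ΔU = 0.957×12.5×(1520−505) = 12100 J.

12100 J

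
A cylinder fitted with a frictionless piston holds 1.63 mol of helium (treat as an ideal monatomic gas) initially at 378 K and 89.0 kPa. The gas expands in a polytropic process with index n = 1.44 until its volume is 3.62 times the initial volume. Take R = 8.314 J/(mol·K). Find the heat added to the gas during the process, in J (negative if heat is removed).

1710 J

V₁ = nRT₁/P₁ = 1.63×8.314×378/89.0 = 57.6 L.
Polytropic n=1.44: T₂ = T₁(V₁/V₂)^(n−1) = 378×(0.276)^0.44 = 215 K; P₂ = P₁(V₁/V₂)^n = 14.0 kPa.
W = (P₁V₁−P₂V₂)/(n−1) = (89.0×57.6−14.0×208)/0.44 = 5030 J.
ΔU = nCvΔT = 1.63×12.5×(215−378) = -3320 J.
Q = ΔU + W = 1710 J.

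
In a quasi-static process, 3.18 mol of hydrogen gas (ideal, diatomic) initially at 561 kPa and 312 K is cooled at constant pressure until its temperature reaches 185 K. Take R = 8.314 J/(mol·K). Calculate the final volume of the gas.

8.72 L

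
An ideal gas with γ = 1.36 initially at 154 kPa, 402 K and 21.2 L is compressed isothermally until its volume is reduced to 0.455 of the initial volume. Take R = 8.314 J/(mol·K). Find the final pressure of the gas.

338 kPa

Isothermal: T stays 402 K; PV = const ⇒ V₂ = 9.65 L, P₂ = 338 kPa.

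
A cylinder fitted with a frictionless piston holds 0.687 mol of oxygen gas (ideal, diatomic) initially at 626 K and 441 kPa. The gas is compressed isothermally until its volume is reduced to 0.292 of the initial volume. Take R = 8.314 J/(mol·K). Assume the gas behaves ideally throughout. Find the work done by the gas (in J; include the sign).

-4400 J

V₁ = nRT₁/P₁ = 0.687×8.314×626/441 = 8.11 L.
Isothermal: T stays 626 K; PV = const ⇒ V₂ = 2.37 L, P₂ = 1510 kPa.
W = nRT ln(V₂/V₁) = 0.687×8.314×626×ln(0.292) = -4400 J.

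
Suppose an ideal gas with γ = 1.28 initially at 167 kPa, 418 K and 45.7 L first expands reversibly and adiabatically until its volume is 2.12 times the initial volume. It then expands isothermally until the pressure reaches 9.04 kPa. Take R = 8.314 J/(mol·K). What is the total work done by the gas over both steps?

17300 J

n = P₁V₁/(RT₁) = 167×45.7/(8.314×418) = 2.20 mol.
Step 1 — Adiabatic: TV^(γ−1) = const ⇒ T₂ = 418×(0.472)^0.280 = 339 K; PV^γ = const ⇒ P₂ = 63.8 kPa.
ΔU = nCvΔT = 2.20×29.7×(339−418) = -5170 J.
Q = 0 for an adiabatic process, so W = −ΔU = 5170 J.
State after step 1: P = 63.8 kPa, V = 96.9 L, T = 339 K.
Step 2 — Isothermal: T stays 339 K; PV = const ⇒ V₂ = 684 L, P₂ = 9.04 kPa.
ΔU = 0 (ideal gas, T constant).
W = nRT ln(V₂/V₁) = 2.20×8.314×339×ln(7.06) = 12100 J.
Q = ΔU + W = 12100 J.
Net over both steps: W = 17300 J, Q = 12100 J, ΔU = -5170 J.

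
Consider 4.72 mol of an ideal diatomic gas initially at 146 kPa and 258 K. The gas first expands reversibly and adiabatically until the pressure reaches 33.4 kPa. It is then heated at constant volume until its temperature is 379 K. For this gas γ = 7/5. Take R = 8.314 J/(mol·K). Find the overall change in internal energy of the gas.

11900 J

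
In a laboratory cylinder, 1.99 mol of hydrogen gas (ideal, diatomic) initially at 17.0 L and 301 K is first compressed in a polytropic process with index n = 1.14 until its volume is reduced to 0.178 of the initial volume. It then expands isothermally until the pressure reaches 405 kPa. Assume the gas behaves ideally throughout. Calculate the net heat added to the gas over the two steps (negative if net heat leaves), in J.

4100 J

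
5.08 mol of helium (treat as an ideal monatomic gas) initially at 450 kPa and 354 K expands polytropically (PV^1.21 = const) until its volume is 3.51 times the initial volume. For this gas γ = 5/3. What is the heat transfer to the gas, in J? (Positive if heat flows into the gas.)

V₁ = nRT₁/P₁ = 5.08×8.314×354/450 = 33.2 L.
Polytropic n=1.21: T₂ = T₁(V₁/V₂)^(n−1) = 354×(0.285)^0.21 = 272 K; P₂ = P₁(V₁/V₂)^n = 98.5 kPa.
W = (P₁V₁−P₂V₂)/(n−1) = (450×33.2−98.5×117)/0.21 = 16500 J.
ΔU = nCvΔT = 5.08×12.5×(272−354) = -5200 J.
Q = ΔU + W = 11300 J.

11300 J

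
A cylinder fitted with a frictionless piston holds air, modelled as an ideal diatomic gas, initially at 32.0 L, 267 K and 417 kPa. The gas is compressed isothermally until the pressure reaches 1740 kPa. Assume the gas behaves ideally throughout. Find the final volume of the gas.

Isothermal: T stays 267 K; PV = const ⇒ V₂ = 7.67 L, P₂ = 1740 kPa.

7.67 L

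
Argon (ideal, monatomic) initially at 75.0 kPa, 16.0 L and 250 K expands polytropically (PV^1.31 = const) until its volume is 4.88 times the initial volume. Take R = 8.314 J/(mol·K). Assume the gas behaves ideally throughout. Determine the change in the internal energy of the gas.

n = P₁V₁/(RT₁) = 75.0×16.0/(8.314×250) = 0.577 mol.
Polytropic n=1.31: T₂ = T₁(V₁/V₂)^(n−1) = 250×(0.205)^0.31 = 153 K; P₂ = P₁(V₁/V₂)^n = 9.40 kPa.
For an ideal gas ΔU = nCvΔT with Cv = (3/2)R = 12.5 J/(mol·K).
ΔU = 0.577×12.5×(153−250) = -699 J.

-699 J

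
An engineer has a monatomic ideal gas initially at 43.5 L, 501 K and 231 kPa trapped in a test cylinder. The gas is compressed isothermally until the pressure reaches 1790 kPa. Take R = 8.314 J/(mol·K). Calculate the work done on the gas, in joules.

20600 J

n = P₁V₁/(RT₁) = 231×43.5/(8.314×501) = 2.41 mol.
Isothermal: T stays 501 K; PV = const ⇒ V₂ = 5.61 L, P₂ = 1790 kPa.
W = nRT ln(V₂/V₁) = 2.41×8.314×501×ln(0.129) = -20600 J.
Work done on the gas = −W_by = 20600 J.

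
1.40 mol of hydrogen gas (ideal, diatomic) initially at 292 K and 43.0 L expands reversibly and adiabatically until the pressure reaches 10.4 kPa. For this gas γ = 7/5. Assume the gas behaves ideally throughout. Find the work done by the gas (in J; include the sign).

3740 J

P₁ = nRT₁/V₁ = 1.40×8.314×292/43.0 = 79.0 kPa.
Adiabatic: T₂/T₁ = (P₂/P₁)^((γ−1)/γ) ⇒ T₂ = 292×(0.132)^0.286 = 164 K; V₂ = 183 L.
ΔU = nCvΔT = 1.40×20.8×(164−292) = -3740 J.
Q = 0 for an adiabatic process, so W = −ΔU = 3740 J.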